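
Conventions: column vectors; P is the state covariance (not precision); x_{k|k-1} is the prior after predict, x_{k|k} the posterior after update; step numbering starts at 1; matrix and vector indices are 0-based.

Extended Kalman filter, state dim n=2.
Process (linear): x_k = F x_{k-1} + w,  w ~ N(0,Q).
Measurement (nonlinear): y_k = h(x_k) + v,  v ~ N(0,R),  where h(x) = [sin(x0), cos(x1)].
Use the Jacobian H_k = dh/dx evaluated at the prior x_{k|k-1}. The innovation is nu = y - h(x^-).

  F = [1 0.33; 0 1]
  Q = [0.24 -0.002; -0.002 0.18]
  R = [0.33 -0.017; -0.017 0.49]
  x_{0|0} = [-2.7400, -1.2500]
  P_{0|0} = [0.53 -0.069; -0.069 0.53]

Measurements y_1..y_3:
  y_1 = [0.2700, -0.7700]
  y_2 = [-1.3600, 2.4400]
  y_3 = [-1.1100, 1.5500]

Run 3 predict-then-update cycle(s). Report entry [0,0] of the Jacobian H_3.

step 1: x^-=[-3.1525, -1.2500]  P^-=[0.7822 0.1039; 0.1039 0.7100]  H_jac=[-0.9999 0.0000; 0.0000 0.9490]  S=[1.1121 -0.1156; -0.1156 1.1294]  K=[-0.7017 0.0155; -0.0318 0.5933]  nu=[0.2591, -1.0853]  x^+=[-3.3511, -1.9022]  P^+=[0.2318 0.0206; 0.0206 0.3069]
step 2: x^-=[-3.9788, -1.9022]  P^-=[0.5188 0.1199; 0.1199 0.4869]  H_jac=[-0.6695 0.0000; 0.0000 0.9456]  S=[0.5626 -0.0929; -0.0929 0.9254]  K=[-0.6073 0.0615; -0.0615 0.4914]  nu=[-2.1028, 2.7654]  x^+=[-2.5317, -0.4140]  P^+=[0.3009 0.0428; 0.0428 0.2557]
step 3: x^-=[-2.6683, -0.4140]  P^-=[0.5970 0.1252; 0.1252 0.4357]  H_jac=[-0.8901 0.0000; 0.0000 0.4022]  S=[0.8029 -0.0618; -0.0618 0.5605]  K=[-0.6605 0.0170; -0.1157 0.3000]  nu=[-0.6542, 0.6345]  x^+=[-2.2254, -0.1480]  P^+=[0.2452 0.0486; 0.0486 0.3703]

H_jac[0,0] = -0.8901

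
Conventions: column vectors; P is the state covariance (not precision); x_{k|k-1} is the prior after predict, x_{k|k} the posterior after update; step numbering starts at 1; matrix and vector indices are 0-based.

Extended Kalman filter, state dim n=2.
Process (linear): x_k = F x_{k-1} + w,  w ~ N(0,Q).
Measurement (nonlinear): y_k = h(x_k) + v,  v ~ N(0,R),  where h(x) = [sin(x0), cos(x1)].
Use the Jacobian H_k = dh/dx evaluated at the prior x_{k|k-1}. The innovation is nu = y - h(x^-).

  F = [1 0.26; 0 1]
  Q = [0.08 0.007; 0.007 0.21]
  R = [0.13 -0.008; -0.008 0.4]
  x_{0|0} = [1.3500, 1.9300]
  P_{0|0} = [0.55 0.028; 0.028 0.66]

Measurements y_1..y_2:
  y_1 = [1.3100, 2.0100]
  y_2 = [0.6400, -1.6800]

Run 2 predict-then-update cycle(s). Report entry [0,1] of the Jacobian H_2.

H_jac[0,1] = 0.0000

step 1: x^-=[1.8518, 1.9300]  P^-=[0.6892 0.2066; 0.2066 0.8700]  H_jac=[-0.2773 0.0000; 0.0000 -0.9362]  S=[0.1830 0.0456; 0.0456 1.1625]  K=[-1.0128 -0.1266; -0.1397 -0.6951]  nu=[0.3492, 2.3615]  x^+=[1.1991, 0.2396]  P^+=[0.4711 0.0454; 0.0454 0.2958]
step 2: x^-=[1.2614, 0.2396]  P^-=[0.5947 0.1294; 0.1294 0.5058]  H_jac=[0.3045 0.0000; 0.0000 -0.2373]  S=[0.1851 -0.0173; -0.0173 0.4285]  K=[0.9751 -0.0322; 0.1872 -0.2726]  nu=[-0.3125, -2.6514]  x^+=[1.0419, 0.9038]  P^+=[0.4172 0.0871; 0.0871 0.4657]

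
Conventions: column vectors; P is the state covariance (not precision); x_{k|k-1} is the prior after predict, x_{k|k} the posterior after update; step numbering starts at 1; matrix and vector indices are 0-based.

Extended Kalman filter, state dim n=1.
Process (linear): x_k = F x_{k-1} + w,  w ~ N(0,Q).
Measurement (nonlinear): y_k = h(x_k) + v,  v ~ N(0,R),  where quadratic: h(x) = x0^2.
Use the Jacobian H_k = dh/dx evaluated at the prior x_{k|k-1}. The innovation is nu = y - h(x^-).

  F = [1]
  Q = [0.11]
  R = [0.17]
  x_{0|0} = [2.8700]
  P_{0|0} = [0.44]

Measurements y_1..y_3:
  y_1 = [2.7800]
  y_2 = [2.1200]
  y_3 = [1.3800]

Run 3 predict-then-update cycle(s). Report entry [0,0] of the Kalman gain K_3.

step 1: x^-=[2.8700]  P^-=[0.5500]  H_jac=[5.7400]  S=[18.2912]  K=[0.1726]  nu=[-5.4569]  x^+=[1.9282]  P^+=[0.0051]
step 2: x^-=[1.9282]  P^-=[0.1151]  H_jac=[3.8563]  S=[1.8818]  K=[0.2359]  nu=[-1.5978]  x^+=[1.5513]  P^+=[0.0104]
step 3: x^-=[1.5513]  P^-=[0.1204]  H_jac=[3.1025]  S=[1.3289]  K=[0.2811]  nu=[-1.0264]  x^+=[1.2627]  P^+=[0.0154]

K[0,0] = 0.2811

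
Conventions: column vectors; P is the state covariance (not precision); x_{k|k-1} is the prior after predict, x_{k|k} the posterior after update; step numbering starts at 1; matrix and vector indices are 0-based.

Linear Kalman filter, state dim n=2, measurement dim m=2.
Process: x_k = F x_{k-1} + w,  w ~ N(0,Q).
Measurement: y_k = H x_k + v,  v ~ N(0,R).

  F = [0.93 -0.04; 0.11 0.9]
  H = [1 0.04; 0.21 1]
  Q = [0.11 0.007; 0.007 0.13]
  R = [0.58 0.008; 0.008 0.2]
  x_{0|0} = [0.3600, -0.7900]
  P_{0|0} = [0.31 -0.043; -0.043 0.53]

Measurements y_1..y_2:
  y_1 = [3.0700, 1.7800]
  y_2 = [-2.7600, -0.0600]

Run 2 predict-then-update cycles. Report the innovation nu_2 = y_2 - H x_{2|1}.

innov = [-4.1806, -1.3113]

step 1: x^-=[0.3664, -0.6714]  P^-=[0.3822 -0.0162; -0.0162 0.5545]  S=[0.9618 0.0941; 0.0941 0.7646]  K=[0.3932 0.0354; -0.0651 0.7288]  nu=[2.7305, 2.3745]  x^+=[1.5241, 0.8815]  P^+=[0.2299 -0.0380; -0.0380 0.1532]
step 2: x^-=[1.3822, 0.9610]  P^-=[0.3119 -0.0067; -0.0067 0.2494]  S=[0.8918 0.0767; 0.0767 0.4603]  K=[0.3434 0.0705; -0.0433 0.5459]  nu=[-4.1806, -1.3113]  x^+=[-0.1458, 0.4261]  P^+=[0.2007 -0.0253; -0.0253 0.1141]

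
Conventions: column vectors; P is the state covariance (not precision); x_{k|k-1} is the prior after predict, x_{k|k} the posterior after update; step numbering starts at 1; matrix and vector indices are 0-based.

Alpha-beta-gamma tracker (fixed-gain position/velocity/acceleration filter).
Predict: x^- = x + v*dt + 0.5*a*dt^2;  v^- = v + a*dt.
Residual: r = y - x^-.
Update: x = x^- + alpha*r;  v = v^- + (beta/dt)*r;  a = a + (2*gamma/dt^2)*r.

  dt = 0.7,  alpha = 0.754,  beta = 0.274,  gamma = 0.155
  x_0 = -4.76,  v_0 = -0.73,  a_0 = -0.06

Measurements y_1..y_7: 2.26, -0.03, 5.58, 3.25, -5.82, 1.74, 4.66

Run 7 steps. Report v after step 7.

v_post = -5.9168

step 1: x_pred=-5.2857  r=7.5457  x^+=0.4038  v^+=2.1816  a^+=4.7138
step 2: x_pred=3.0858  r=-3.1158  x^+=0.7365  v^+=4.2617  a^+=2.7426
step 3: x_pred=4.3916  r=1.1884  x^+=5.2877  v^+=6.6467  a^+=3.4945
step 4: x_pred=10.7965  r=-7.5465  x^+=5.1064  v^+=6.1389  a^+=-1.2798
step 5: x_pred=9.0901  r=-14.9101  x^+=-2.1521  v^+=-0.5932  a^+=-10.7128
step 6: x_pred=-5.1920  r=6.9320  x^+=0.0347  v^+=-5.3788  a^+=-6.3272
step 7: x_pred=-5.2806  r=9.9406  x^+=2.2146  v^+=-5.9168  a^+=-0.0383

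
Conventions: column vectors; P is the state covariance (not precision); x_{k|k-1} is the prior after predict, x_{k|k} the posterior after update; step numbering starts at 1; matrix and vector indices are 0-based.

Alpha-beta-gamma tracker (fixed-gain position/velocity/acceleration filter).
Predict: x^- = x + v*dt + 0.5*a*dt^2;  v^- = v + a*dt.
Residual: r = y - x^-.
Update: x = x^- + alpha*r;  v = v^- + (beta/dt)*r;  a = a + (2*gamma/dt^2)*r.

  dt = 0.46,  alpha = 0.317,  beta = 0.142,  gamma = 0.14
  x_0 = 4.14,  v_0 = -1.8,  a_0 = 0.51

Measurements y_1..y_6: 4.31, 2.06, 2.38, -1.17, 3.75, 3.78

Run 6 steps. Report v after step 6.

step 1: x_pred=3.3660  r=0.9440  x^+=3.6652  v^+=-1.2740  a^+=1.7592
step 2: x_pred=3.2653  r=-1.2053  x^+=2.8832  v^+=-0.8368  a^+=0.1643
step 3: x_pred=2.5157  r=-0.1357  x^+=2.4727  v^+=-0.8031  a^+=-0.0153
step 4: x_pred=2.1016  r=-3.2716  x^+=1.0645  v^+=-1.8201  a^+=-4.3444
step 5: x_pred=-0.2324  r=3.9824  x^+=1.0300  v^+=-2.5892  a^+=0.9253
step 6: x_pred=-0.0631  r=3.8431  x^+=1.1552  v^+=-0.9772  a^+=6.0106

v_post = -0.9772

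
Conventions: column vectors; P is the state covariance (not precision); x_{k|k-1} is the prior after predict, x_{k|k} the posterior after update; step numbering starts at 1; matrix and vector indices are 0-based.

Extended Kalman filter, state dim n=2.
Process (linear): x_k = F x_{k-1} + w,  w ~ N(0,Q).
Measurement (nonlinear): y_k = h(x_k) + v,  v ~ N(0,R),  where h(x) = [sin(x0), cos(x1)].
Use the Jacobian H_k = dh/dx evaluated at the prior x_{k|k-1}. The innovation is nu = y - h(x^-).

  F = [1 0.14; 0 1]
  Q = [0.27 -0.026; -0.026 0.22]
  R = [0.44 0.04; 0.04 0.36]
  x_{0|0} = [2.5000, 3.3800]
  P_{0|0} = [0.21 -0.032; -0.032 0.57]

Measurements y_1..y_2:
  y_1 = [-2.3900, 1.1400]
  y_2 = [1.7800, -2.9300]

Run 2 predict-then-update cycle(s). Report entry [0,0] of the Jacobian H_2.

step 1: x^-=[2.9732, 3.3800]  P^-=[0.4822 0.0218; 0.0218 0.7900]  H_jac=[-0.9859 0.0000; 0.0000 0.2362]  S=[0.9087 0.0349; 0.0349 0.4041]  K=[-0.5254 0.0582; -0.0415 0.4653]  nu=[-2.5576, 2.1117]  x^+=[4.4398, 4.4688]  P^+=[0.2321 -0.0003; -0.0003 0.7023]
step 2: x^-=[5.0654, 4.4688]  P^-=[0.5158 0.0720; 0.0720 0.9223]  H_jac=[0.3458 0.0000; 0.0000 0.9705]  S=[0.5017 0.0642; 0.0642 1.2287]  K=[0.3506 0.0386; -0.0438 0.7308]  nu=[2.7183, -2.6889]  x^+=[5.9147, 2.3847]  P^+=[0.4506 0.0287; 0.0287 0.2693]

H_jac[0,0] = 0.3458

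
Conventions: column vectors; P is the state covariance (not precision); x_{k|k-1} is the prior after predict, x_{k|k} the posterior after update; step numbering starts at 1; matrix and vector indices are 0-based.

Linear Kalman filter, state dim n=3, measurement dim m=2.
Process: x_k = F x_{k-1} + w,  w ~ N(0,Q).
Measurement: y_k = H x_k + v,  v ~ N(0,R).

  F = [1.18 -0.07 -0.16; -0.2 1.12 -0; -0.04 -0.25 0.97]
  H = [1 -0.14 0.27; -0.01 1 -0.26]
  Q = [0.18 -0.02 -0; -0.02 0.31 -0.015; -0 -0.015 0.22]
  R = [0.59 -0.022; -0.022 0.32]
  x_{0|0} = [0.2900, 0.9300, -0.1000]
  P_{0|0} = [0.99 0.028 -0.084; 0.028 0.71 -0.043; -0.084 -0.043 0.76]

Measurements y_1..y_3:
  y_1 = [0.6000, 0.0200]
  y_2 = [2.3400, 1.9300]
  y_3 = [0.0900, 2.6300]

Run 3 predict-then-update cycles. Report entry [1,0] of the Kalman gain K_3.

step 1: x^-=[0.2931, 0.9836, -0.3411]  P^-=[1.6075 -0.2669 -0.2559; -0.2669 1.2277 -0.2362; -0.2559 -0.2362 1.0090]  S=[2.2495 -0.5532; -0.5532 1.7429]  K=[0.7267 0.1065; -0.0446 0.7270; -0.0520 -0.3011]  nu=[0.5367, -1.0494]  x^+=[0.5714, 0.1968, -0.0531]  P^+=[0.4855 -0.0392 -0.2391; -0.0392 0.2661 0.1266; -0.2391 0.1266 0.8623]
step 2: x^-=[0.6690, 0.1061, -0.1235]  P^-=[0.9790 -0.2382 -0.4194; -0.2382 0.6809 0.0981; -0.4194 0.0981 1.0051]  S=[1.4884 -0.2960; -0.2960 1.0205]  K=[0.6123 0.0414; -0.0829 0.6205; -0.1482 -0.1988]  nu=[1.7192, 1.7985]  x^+=[1.7962, 1.0795, -0.7360]  P^+=[0.4342 -0.0774 -0.3138; -0.0774 0.2473 0.1834; -0.3138 0.1834 0.9495]
step 3: x^-=[2.1617, 0.8498, -1.0556]  P^-=[0.9455 -0.2882 -0.5072; -0.2882 0.6723 0.1789; -0.5072 0.1789 1.0634]  S=[1.4195 -0.3008; -0.3008 0.9743]  K=[0.6013 0.0155; -0.1055 0.6126; -0.2063 -0.1586]  nu=[-1.6677, 1.5273]  x^+=[1.1825, 1.9614, -0.9539]  P^+=[0.4376 -0.0971 -0.3583; -0.0971 0.2519 0.2097; -0.3583 0.2097 0.9982]

K[1,0] = -0.1055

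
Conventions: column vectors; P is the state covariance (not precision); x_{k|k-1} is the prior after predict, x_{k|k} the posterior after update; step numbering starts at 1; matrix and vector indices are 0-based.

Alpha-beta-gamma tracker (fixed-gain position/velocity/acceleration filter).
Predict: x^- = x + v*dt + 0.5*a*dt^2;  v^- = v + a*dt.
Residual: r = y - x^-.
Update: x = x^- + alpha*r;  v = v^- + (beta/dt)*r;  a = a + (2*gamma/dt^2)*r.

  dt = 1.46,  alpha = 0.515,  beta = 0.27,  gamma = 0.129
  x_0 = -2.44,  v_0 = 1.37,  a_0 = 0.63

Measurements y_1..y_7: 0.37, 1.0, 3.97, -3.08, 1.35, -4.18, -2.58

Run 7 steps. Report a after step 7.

a_post = -0.4755

step 1: x_pred=0.2317  r=0.1383  x^+=0.3029  v^+=2.3154  a^+=0.6467
step 2: x_pred=4.3727  r=-3.3727  x^+=2.6357  v^+=2.6359  a^+=0.2385
step 3: x_pred=6.7384  r=-2.7684  x^+=5.3127  v^+=2.4722  a^+=-0.0965
step 4: x_pred=8.8192  r=-11.8992  x^+=2.6911  v^+=0.1307  a^+=-1.5368
step 5: x_pred=1.2441  r=0.1059  x^+=1.2986  v^+=-2.0934  a^+=-1.5240
step 6: x_pred=-3.3820  r=-0.7980  x^+=-3.7929  v^+=-4.4659  a^+=-1.6205
step 7: x_pred=-12.0404  r=9.4604  x^+=-7.1683  v^+=-5.0824  a^+=-0.4755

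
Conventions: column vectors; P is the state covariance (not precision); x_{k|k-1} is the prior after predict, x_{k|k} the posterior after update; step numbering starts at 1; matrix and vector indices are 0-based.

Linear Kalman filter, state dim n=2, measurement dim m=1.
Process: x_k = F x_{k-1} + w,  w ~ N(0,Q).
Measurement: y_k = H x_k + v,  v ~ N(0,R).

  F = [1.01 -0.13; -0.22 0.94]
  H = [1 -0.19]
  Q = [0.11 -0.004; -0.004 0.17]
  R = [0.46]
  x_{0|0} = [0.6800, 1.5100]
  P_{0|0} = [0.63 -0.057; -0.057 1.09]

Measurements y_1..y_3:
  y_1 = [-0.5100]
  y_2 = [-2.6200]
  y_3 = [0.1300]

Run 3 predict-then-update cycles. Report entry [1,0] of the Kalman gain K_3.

step 1: x^-=[0.4905, 1.2698]  P^-=[0.7861 -0.3329; -0.3329 1.1872]  S=[1.4154]  K=[0.6000; -0.3946]  nu=[-0.7592]  x^+=[0.0349, 1.5694]  P^+=[0.2764 0.0022; 0.0022 0.9668]
step 2: x^-=[-0.1687, 1.4675]  P^-=[0.4078 -0.1814; -0.1814 1.0368]  S=[0.9741]  K=[0.4540; -0.3885]  nu=[-2.1724]  x^+=[-1.1550, 2.3114]  P^+=[0.2070 -0.0096; -0.0096 0.8898]
step 3: x^-=[-1.4670, 2.4268]  P^-=[0.3387 -0.1682; -0.1682 0.9702]  S=[0.8976]  K=[0.4129; -0.3927]  nu=[2.0581]  x^+=[-0.6171, 1.6187]  P^+=[0.1857 -0.0226; -0.0226 0.8318]

K[1,0] = -0.3927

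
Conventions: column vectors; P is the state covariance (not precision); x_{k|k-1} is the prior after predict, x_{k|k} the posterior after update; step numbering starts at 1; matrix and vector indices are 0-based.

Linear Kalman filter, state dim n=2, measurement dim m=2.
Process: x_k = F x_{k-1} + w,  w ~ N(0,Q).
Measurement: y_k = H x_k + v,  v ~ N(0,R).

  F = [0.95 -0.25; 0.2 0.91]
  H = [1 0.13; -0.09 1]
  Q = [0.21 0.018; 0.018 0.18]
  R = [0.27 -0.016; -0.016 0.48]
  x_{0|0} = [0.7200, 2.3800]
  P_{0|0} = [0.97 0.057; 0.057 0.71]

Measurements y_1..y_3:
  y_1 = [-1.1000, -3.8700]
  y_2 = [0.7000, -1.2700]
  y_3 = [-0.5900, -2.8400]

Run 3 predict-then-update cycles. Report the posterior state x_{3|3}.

step 1: x^-=[0.0890, 2.3098]  P^-=[1.1027 0.0872; 0.0872 0.8275]  S=[1.4094 0.0785; 0.0785 1.3007]  K=[0.7936 -0.0572; 0.1034 0.6239]  nu=[-1.4893, -6.1718]  x^+=[-0.7402, -1.6948]  P^+=[0.2179 -0.0205; -0.0205 0.2960]
step 2: x^-=[-0.2794, -1.6903]  P^-=[0.4349 -0.0247; -0.0247 0.4263]  S=[0.7057 -0.0241; -0.0241 0.9143]  K=[0.6099 -0.0537; 0.0596 0.4703]  nu=[1.1992, 0.3952]  x^+=[0.4307, -1.4330]  P^+=[0.1682 -0.0204; -0.0204 0.2230]
step 3: x^-=[0.7674, -1.2178]  P^-=[0.3854 -0.0174; -0.0174 0.3639]  S=[0.6570 -0.0206; -0.0206 0.8502]  K=[0.5817 -0.0472; 0.0590 0.4313]  nu=[-1.1991, -1.5531]  x^+=[0.1432, -1.9585]  P^+=[0.1601 -0.0175; -0.0175 0.2045]

x_post = [0.1432, -1.9585]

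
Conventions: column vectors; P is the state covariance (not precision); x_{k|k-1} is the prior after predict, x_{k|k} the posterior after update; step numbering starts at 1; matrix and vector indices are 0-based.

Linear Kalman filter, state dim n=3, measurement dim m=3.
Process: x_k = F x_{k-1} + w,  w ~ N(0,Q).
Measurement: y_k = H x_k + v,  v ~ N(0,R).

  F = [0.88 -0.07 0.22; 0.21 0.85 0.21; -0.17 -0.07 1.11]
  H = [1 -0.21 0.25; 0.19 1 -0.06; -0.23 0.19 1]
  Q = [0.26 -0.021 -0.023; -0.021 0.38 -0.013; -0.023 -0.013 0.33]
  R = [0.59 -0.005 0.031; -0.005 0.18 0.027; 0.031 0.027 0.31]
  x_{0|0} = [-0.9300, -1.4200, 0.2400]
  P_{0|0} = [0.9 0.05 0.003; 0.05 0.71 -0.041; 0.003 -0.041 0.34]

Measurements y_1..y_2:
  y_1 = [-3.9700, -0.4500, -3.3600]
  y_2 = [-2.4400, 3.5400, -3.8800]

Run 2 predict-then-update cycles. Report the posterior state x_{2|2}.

step 1: x^-=[-0.6662, -1.3519, 0.5239]  P^-=[0.9732 0.1491 -0.0670; 0.1491 0.9511 -0.0536; -0.0670 -0.0536 0.7848]  S=[1.5637 0.0983 -0.0535; 0.0983 1.2337 0.0226; -0.0535 0.0226 1.1781]  K=[0.5701 0.2322 -0.2014; -0.0894 0.8026 0.0594; 0.1202 -0.1139 0.6783]  nu=[-3.7187, 1.0599, -3.7803]  x^+=[-1.7789, -0.3934, -2.6078]  P^+=[0.3144 -0.0239 0.0384; -0.0239 0.1512 0.0031; 0.0384 0.0031 0.2192]
step 2: x^-=[-2.1116, -1.2556, -2.5647]  P^-=[0.5325 0.0301 0.0212; 0.0301 0.5087 0.0321; 0.0212 0.0321 0.5943]  S=[1.1767 0.0175 0.0587; 0.0175 0.7172 0.0949; 0.0587 0.0949 0.9507]  K=[0.4562 0.1897 -0.1477; -0.0720 0.7082 0.0619; 0.1085 -0.0852 0.6283]  nu=[0.0492, 5.0429, -1.5624]  x^+=[-0.9020, 2.2155, -3.9705]  P^+=[0.2513 -0.0178 0.0347; -0.0178 0.1333 0.0067; 0.0347 0.0067 0.2025]

x_post = [-0.9020, 2.2155, -3.9705]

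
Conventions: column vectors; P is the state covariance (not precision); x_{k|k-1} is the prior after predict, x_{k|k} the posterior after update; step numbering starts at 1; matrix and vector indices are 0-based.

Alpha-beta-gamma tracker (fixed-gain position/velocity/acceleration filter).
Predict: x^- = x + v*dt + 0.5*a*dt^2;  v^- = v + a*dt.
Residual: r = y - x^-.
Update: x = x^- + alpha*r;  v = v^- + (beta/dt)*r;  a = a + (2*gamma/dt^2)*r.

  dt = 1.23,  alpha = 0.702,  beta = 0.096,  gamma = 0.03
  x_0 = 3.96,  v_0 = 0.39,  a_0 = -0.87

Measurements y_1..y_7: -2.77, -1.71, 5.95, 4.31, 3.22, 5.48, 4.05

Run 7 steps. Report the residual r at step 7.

step 1: x_pred=3.7816  r=-6.5516  x^+=-0.8176  v^+=-1.1914  a^+=-1.1298
step 2: x_pred=-3.1378  r=1.4278  x^+=-2.1355  v^+=-2.4697  a^+=-1.0732
step 3: x_pred=-5.9850  r=11.9350  x^+=2.3934  v^+=-2.8582  a^+=-0.5999
step 4: x_pred=-1.5760  r=5.8860  x^+=2.5560  v^+=-3.1367  a^+=-0.3664
step 5: x_pred=-1.5793  r=4.7993  x^+=1.7898  v^+=-3.2128  a^+=-0.1761
step 6: x_pred=-2.2952  r=7.7752  x^+=3.1630  v^+=-2.8226  a^+=0.1323
step 7: x_pred=-0.2087  r=4.2587  x^+=2.7809  v^+=-2.3275  a^+=0.3011

resid = 4.2587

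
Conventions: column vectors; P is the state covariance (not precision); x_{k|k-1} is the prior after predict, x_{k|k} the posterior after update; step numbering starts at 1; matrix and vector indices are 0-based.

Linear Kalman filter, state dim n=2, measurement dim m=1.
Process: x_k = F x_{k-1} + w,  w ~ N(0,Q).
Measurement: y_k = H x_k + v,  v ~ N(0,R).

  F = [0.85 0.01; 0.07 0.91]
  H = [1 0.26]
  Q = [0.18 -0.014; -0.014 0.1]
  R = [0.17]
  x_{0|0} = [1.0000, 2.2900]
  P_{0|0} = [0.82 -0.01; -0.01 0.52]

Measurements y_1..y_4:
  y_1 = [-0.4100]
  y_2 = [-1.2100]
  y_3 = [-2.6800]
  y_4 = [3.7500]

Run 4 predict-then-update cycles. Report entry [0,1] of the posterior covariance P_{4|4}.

P_post[0,1] = -0.1120

step 1: x^-=[0.8729, 2.1539]  P^-=[0.7723 0.0318; 0.0318 0.5334]  S=[0.9949]  K=[0.7846; 0.1713]  nu=[-1.8429]  x^+=[-0.5730, 1.8382]  P^+=[0.1599 -0.1020; -0.1020 0.5042]
step 2: x^-=[-0.4687, 1.6326]  P^-=[0.2938 -0.0788; -0.0788 0.5053]  S=[0.4570]  K=[0.5981; 0.1150]  nu=[-1.1658]  x^+=[-1.1660, 1.4986]  P^+=[0.1303 -0.1103; -0.1103 0.4992]
step 3: x^-=[-0.9761, 1.2821]  P^-=[0.2724 -0.0871; -0.0871 0.5000]  S=[0.4309]  K=[0.5795; 0.0997]  nu=[-2.0373]  x^+=[-2.1568, 1.0791]  P^+=[0.1276 -0.1119; -0.1119 0.4957]
step 4: x^-=[-1.8225, 0.8310]  P^-=[0.2704 -0.0886; -0.0886 0.4969]  S=[0.4279]  K=[0.5780; 0.0949]  nu=[5.3564]  x^+=[1.2737, 1.3395]  P^+=[0.1274 -0.1120; -0.1120 0.4930]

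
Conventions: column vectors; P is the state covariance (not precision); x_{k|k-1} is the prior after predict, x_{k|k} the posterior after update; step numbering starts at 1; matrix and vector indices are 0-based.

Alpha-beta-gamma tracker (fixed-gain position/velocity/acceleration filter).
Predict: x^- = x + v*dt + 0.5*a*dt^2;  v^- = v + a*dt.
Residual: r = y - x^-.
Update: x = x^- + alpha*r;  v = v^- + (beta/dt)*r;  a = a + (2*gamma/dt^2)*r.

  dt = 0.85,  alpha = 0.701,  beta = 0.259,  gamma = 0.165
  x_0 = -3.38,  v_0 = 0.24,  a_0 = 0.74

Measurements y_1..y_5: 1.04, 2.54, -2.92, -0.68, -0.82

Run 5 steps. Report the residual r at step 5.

resid = -0.4518

step 1: x_pred=-2.9087  r=3.9487  x^+=-0.1407  v^+=2.0722  a^+=2.5435
step 2: x_pred=2.5396  r=0.0004  x^+=2.5399  v^+=4.2343  a^+=2.5437
step 3: x_pred=7.0580  r=-9.9780  x^+=0.0634  v^+=3.3562  a^+=-2.0137
step 4: x_pred=2.1887  r=-2.8687  x^+=0.1777  v^+=0.7704  a^+=-3.3240
step 5: x_pred=-0.3682  r=-0.4518  x^+=-0.6849  v^+=-2.1926  a^+=-3.5303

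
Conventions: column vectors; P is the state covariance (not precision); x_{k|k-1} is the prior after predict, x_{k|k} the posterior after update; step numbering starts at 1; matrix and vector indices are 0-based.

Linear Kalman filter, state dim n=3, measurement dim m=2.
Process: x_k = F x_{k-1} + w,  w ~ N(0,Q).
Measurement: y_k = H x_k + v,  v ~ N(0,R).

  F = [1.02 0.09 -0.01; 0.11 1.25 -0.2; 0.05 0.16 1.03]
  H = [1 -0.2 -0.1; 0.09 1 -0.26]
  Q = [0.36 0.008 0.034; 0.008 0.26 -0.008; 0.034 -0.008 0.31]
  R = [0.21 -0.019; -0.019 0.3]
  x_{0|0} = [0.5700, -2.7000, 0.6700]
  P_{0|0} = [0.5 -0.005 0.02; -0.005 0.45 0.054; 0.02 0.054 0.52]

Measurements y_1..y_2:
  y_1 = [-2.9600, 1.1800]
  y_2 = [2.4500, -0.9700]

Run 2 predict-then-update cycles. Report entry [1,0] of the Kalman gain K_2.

K[1,0] = -0.0416

step 1: x^-=[0.3317, -3.4463, 0.2866]  P^-=[0.8825 0.1036 0.0857; 0.1036 0.9607 0.0471; 0.0857 0.0471 0.8942]  S=[1.0832 -0.0321; -0.0321 1.3185]  K=[0.7919 0.1412; -0.0646 0.7249; -0.0161 -0.1352]  nu=[-3.9523, 4.6710]  x^+=[-2.1386, 0.1951, -0.2810]  P^+=[0.1842 0.0422 0.1212; 0.0422 0.2604 0.1750; 0.1212 0.1750 0.8700]
step 2: x^-=[-2.1610, 0.0648, -0.3652]  P^-=[0.5588 0.0838 0.1885; 0.0838 0.6227 0.1016; 0.1885 0.1016 1.3110]  S=[0.7397 -0.0325; -0.0325 0.9693]  K=[0.7122 0.1116; -0.0416 0.6216; 0.0401 -0.2280]  nu=[4.5875, -0.9353]  x^+=[1.0019, -0.7071, 0.0321]  P^+=[0.1767 0.0526 0.1869; 0.0526 0.2453 0.2413; 0.1869 0.2413 1.2588]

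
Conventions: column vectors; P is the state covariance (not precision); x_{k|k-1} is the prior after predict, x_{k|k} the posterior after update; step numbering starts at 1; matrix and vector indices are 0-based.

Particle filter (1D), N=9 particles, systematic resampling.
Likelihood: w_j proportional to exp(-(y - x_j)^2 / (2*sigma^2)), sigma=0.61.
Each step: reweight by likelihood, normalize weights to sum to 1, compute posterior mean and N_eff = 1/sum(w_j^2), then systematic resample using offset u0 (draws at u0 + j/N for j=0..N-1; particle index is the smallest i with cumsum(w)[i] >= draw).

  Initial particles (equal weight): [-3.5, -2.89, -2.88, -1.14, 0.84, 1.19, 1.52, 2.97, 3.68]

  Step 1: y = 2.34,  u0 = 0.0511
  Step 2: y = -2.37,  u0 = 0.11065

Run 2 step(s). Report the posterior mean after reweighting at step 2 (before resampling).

step 1: w=[0.0000, 0.0000, 0.0000, 0.0000, 0.0374, 0.1302, 0.3119, 0.4516, 0.0689]  mean=2.2553  Neff=3.0838  idx=[5, 5, 6, 6, 7, 7, 7, 7, 8]
step 2: w=[0.4823, 0.4823, 0.0177, 0.0177, 0.0000, 0.0000, 0.0000, 0.0000, 0.0000]  mean=1.2017  Neff=2.1468  idx=[0, 0, 0, 0, 1, 1, 1, 1, 3]

post_mean = 1.2017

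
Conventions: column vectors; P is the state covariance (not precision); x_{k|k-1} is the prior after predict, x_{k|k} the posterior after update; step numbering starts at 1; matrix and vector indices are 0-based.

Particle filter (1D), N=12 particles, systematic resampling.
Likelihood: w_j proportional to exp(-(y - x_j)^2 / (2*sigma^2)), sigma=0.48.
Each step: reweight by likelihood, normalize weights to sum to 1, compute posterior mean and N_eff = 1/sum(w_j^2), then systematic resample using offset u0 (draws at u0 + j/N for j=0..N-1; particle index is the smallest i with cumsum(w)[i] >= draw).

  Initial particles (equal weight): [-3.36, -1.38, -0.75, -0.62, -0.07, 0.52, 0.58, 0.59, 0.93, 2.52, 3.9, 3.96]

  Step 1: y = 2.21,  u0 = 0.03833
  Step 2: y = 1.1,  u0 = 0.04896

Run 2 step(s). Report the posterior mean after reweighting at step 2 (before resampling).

step 1: w=[0.0000, 0.0000, 0.0000, 0.0000, 0.0000, 0.0024, 0.0037, 0.0039, 0.0335, 0.9525, 0.0024, 0.0015]  mean=2.4526  Neff=1.1007  idx=[8, 9, 9, 9, 9, 9, 9, 9, 9, 9, 9, 9]
step 2: w=[0.8716, 0.0117, 0.0117, 0.0117, 0.0117, 0.0117, 0.0117, 0.0117, 0.0117, 0.0117, 0.0117, 0.0117]  mean=1.1341  Neff=1.3137  idx=[0, 0, 0, 0, 0, 0, 0, 0, 0, 0, 1, 9]

post_mean = 1.1341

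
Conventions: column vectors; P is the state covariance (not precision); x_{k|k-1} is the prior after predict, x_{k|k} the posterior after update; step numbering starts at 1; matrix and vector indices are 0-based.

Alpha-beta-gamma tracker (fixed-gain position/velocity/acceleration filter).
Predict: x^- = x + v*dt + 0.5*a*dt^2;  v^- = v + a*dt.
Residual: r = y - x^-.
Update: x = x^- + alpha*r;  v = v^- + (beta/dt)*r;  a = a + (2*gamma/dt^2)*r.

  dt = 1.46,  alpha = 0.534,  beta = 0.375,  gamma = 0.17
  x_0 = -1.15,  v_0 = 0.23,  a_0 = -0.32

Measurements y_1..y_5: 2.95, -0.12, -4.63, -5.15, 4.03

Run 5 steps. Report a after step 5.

a_post = 1.1014

step 1: x_pred=-1.1553  r=4.1053  x^+=1.0370  v^+=0.8172  a^+=0.3348
step 2: x_pred=2.5869  r=-2.7069  x^+=1.1414  v^+=0.6108  a^+=-0.0970
step 3: x_pred=1.9298  r=-6.5598  x^+=-1.5731  v^+=-1.2157  a^+=-1.1433
step 4: x_pred=-4.5665  r=-0.5835  x^+=-4.8781  v^+=-3.0347  a^+=-1.2364
step 5: x_pred=-10.6265  r=14.6565  x^+=-2.7999  v^+=-1.0753  a^+=1.1014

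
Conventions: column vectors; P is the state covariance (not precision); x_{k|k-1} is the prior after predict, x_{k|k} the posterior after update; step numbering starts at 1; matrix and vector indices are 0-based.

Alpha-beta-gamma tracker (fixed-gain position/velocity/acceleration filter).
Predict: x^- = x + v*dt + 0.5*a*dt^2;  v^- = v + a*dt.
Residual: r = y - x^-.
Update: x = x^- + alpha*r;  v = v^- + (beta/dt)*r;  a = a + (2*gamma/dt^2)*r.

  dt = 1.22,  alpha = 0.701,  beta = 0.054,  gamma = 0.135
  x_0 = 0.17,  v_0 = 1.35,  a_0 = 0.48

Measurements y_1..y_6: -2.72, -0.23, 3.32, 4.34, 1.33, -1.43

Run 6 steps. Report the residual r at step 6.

resid = -3.8686

step 1: x_pred=2.1742  r=-4.8942  x^+=-1.2566  v^+=1.7190  a^+=-0.4078
step 2: x_pred=0.5370  r=-0.7670  x^+=-0.0007  v^+=1.1875  a^+=-0.5470
step 3: x_pred=1.0410  r=2.2790  x^+=2.6386  v^+=0.6211  a^+=-0.1335
step 4: x_pred=3.2969  r=1.0431  x^+=4.0281  v^+=0.5043  a^+=0.0557
step 5: x_pred=4.6848  r=-3.3548  x^+=2.3331  v^+=0.4237  a^+=-0.5529
step 6: x_pred=2.4386  r=-3.8686  x^+=-0.2733  v^+=-0.4220  a^+=-1.2547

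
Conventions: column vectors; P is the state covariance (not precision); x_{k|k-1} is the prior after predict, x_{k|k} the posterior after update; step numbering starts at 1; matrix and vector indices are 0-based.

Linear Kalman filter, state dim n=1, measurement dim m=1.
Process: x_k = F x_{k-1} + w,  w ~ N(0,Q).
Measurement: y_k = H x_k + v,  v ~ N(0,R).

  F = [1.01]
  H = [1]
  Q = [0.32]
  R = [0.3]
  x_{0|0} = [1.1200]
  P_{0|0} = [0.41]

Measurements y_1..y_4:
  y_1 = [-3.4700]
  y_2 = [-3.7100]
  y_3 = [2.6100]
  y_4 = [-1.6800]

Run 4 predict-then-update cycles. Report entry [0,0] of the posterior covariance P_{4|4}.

step 1: x^-=[1.1312]  P^-=[0.7382]  S=[1.0382]  K=[0.7110]  nu=[-4.6012]  x^+=[-2.1405]  P^+=[0.2133]
step 2: x^-=[-2.1619]  P^-=[0.5376]  S=[0.8376]  K=[0.6418]  nu=[-1.5481]  x^+=[-3.1555]  P^+=[0.1926]
step 3: x^-=[-3.1871]  P^-=[0.5164]  S=[0.8164]  K=[0.6325]  nu=[5.7971]  x^+=[0.4798]  P^+=[0.1898]
step 4: x^-=[0.4846]  P^-=[0.5136]  S=[0.8136]  K=[0.6313]  nu=[-2.1646]  x^+=[-0.8818]  P^+=[0.1894]

P_post[0,0] = 0.1894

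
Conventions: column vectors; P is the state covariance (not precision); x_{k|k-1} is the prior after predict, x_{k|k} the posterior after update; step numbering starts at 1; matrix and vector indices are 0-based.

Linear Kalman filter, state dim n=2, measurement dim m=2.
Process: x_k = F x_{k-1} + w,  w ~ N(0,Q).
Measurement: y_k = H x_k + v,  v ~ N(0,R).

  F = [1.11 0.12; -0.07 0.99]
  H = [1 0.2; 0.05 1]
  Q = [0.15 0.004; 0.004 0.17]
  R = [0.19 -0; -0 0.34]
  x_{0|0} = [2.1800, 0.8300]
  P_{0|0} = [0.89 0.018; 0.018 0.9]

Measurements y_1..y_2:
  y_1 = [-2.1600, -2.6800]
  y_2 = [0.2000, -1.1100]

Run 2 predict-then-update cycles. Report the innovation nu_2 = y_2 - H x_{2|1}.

step 1: x^-=[2.5194, 0.6691]  P^-=[1.2643 0.0614; 0.0614 1.0540]  S=[1.5210 0.3360; 0.3360 1.4033]  K=[0.8655 -0.1184; 0.0132 0.7501]  nu=[-4.8132, -3.4751]  x^+=[-1.2347, -2.0013]  P^+=[0.1742 -0.0490; -0.0490 0.2575]
step 2: x^-=[-1.6106, -1.8948]  P^-=[0.3553 -0.0324; -0.0324 0.4300]  S=[0.5496 0.0711; 0.0711 0.7677]  K=[0.6449 -0.0787; 0.0257 0.5557]  nu=[2.1896, 0.8654]  x^+=[-0.2666, -1.3576]  P^+=[0.1292 -0.0332; -0.0332 0.1906]

innov = [2.1896, 0.8654]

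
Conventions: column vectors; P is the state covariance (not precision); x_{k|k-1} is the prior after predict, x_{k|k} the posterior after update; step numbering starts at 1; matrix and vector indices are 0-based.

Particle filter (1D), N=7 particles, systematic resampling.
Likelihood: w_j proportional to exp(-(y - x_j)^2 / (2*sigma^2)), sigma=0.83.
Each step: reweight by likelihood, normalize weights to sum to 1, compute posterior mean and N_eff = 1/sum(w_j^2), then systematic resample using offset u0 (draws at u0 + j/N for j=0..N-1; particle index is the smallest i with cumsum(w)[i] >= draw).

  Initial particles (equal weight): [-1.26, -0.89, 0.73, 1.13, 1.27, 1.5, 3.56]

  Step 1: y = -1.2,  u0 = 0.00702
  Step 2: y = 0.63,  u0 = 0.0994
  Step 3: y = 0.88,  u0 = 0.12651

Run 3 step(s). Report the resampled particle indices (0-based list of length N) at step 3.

resampled_idx = [2, 2, 3, 4, 5, 6, 6]

step 1: w=[0.4905, 0.4587, 0.0329, 0.0096, 0.0059, 0.0025, 0.0000]  mean=-0.9802  Neff=2.2115  idx=[0, 0, 0, 0, 1, 1, 1]
step 2: w=[0.0870, 0.0870, 0.0870, 0.0870, 0.2173, 0.2173, 0.2173]  mean=-1.0187  Neff=5.8143  idx=[1, 2, 4, 4, 5, 6, 6]
step 3: w=[0.0614, 0.0614, 0.1754, 0.1754, 0.1754, 0.1754, 0.1754]  mean=-0.9354  Neff=6.1943  idx=[2, 2, 3, 4, 5, 6, 6]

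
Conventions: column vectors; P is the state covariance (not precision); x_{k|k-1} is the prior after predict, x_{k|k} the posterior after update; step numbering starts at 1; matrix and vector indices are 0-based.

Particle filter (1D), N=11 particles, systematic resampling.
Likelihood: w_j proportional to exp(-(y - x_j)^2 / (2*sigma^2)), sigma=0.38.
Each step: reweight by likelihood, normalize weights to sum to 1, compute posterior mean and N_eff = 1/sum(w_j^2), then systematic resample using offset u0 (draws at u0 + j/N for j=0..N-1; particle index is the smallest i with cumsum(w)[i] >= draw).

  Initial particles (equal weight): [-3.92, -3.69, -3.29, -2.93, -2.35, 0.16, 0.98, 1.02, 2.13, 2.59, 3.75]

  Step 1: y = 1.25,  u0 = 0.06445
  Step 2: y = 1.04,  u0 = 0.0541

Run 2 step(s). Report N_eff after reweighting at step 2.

step 1: w=[0.0000, 0.0000, 0.0000, 0.0000, 0.0000, 0.0096, 0.4580, 0.4908, 0.0404, 0.0012, 0.0000]  mean=1.0400  Neff=2.2104  idx=[6, 6, 6, 6, 6, 7, 7, 7, 7, 7, 8]
step 2: w=[0.0993, 0.0993, 0.0993, 0.0993, 0.0993, 0.1004, 0.1004, 0.1004, 0.1004, 0.1004, 0.0016]  mean=1.0020  Neff=10.0324  idx=[0, 1, 2, 3, 4, 5, 6, 6, 7, 8, 9]

N_eff = 10.0324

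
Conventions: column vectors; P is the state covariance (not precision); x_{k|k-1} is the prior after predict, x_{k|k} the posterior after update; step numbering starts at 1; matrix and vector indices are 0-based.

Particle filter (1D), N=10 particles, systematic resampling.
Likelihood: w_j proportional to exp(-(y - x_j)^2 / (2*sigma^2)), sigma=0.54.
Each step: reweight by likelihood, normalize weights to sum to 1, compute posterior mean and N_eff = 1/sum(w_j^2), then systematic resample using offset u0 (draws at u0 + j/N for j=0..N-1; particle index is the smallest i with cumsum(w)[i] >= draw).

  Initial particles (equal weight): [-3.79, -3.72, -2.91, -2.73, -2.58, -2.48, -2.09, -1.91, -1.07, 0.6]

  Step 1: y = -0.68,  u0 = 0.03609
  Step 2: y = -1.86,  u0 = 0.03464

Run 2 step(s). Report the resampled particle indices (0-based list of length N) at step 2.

step 1: w=[0.0000, 0.0000, 0.0002, 0.0008, 0.0022, 0.0041, 0.0350, 0.0790, 0.8150, 0.0637]  mean=-1.0764  Neff=1.4798  idx=[6, 8, 8, 8, 8, 8, 8, 8, 8, 8]
step 2: w=[0.2283, 0.0857, 0.0857, 0.0857, 0.0857, 0.0857, 0.0857, 0.0857, 0.0857, 0.0857]  mean=-1.3029  Neff=8.4533  idx=[0, 0, 1, 2, 3, 4, 5, 6, 8, 9]

resampled_idx = [0, 0, 1, 2, 3, 4, 5, 6, 8, 9]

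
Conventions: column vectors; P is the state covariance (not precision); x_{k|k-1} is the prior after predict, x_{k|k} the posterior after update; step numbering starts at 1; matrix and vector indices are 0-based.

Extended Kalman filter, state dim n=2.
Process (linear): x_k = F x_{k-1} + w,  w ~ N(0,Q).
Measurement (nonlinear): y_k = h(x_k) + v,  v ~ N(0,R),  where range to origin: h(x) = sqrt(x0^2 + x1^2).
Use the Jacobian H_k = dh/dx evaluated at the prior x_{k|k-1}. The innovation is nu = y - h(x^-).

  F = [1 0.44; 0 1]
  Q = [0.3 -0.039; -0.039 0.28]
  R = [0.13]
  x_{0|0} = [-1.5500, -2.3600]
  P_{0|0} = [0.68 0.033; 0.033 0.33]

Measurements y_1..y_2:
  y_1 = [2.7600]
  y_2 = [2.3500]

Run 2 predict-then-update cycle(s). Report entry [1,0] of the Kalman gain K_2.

K[1,0] = -0.4663

step 1: x^-=[-2.5884, -2.3600]  P^-=[1.0729 0.1392; 0.1392 0.6100]  H_jac=[-0.7390 -0.6738]  S=[1.1314]  K=[-0.7837; -0.4542]  nu=[-0.7428]  x^+=[-2.0063, -2.0227]  P^+=[0.3781 -0.2635; -0.2635 0.3766]
step 2: x^-=[-2.8963, -2.0227]  P^-=[0.5191 -0.1368; -0.1368 0.6566]  H_jac=[-0.8199 -0.5726]  S=[0.5658]  K=[-0.6138; -0.4663]  nu=[-1.1826]  x^+=[-2.1703, -1.4712]  P^+=[0.3059 -0.2987; -0.2987 0.5336]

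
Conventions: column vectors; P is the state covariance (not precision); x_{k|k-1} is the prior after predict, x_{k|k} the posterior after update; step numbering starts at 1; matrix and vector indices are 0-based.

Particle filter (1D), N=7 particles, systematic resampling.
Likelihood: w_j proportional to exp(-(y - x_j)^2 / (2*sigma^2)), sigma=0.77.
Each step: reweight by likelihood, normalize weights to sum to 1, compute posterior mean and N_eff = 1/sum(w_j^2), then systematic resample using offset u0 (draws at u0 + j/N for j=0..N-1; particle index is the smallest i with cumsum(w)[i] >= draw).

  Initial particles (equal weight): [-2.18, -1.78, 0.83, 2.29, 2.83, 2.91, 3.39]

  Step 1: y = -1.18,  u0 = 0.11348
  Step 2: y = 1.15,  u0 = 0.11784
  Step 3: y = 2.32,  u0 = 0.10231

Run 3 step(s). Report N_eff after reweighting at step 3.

step 1: w=[0.3581, 0.6143, 0.0276, 0.0000, 0.0000, 0.0000, 0.0000]  mean=-1.8511  Neff=1.9749  idx=[0, 0, 1, 1, 1, 1, 1]
step 2: w=[0.0231, 0.0231, 0.1908, 0.1908, 0.1908, 0.1908, 0.1908]  mean=-1.7985  Neff=5.4639  idx=[2, 3, 3, 4, 5, 6, 6]
step 3: w=[0.1429, 0.1429, 0.1429, 0.1429, 0.1429, 0.1429, 0.1429]  mean=-1.7800  Neff=7.0000  idx=[0, 1, 2, 3, 4, 5, 6]

N_eff = 7.0000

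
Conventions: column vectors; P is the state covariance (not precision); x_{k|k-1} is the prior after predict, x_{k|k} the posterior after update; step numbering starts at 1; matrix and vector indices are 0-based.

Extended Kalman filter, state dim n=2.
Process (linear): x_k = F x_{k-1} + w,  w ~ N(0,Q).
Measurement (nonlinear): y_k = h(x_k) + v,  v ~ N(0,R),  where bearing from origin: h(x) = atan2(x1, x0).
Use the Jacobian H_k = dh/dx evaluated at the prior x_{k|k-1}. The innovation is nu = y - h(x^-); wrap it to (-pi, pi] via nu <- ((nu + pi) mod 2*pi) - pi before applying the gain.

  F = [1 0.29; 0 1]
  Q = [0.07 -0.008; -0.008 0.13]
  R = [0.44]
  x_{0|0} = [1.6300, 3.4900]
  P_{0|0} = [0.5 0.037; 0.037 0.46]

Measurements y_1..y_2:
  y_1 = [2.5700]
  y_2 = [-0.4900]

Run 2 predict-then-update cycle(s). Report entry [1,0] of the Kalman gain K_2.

step 1: x^-=[2.6421, 3.4900]  P^-=[0.6301 0.1624; 0.1624 0.5900]  H_jac=[-0.1821 0.1379]  S=[0.4640]  K=[-0.1991; 0.1116]  nu=[1.6472]  x^+=[2.3141, 3.6738]  P^+=[0.6118 0.1727; 0.1727 0.5842]
step 2: x^-=[3.3795, 3.6738]  P^-=[0.8311 0.3341; 0.3341 0.7142]  H_jac=[-0.1474 0.1356]  S=[0.4578]  K=[-0.1686; 0.1040]  nu=[-1.3171]  x^+=[3.6016, 3.5369]  P^+=[0.8180 0.3422; 0.3422 0.7093]

K[1,0] = 0.1040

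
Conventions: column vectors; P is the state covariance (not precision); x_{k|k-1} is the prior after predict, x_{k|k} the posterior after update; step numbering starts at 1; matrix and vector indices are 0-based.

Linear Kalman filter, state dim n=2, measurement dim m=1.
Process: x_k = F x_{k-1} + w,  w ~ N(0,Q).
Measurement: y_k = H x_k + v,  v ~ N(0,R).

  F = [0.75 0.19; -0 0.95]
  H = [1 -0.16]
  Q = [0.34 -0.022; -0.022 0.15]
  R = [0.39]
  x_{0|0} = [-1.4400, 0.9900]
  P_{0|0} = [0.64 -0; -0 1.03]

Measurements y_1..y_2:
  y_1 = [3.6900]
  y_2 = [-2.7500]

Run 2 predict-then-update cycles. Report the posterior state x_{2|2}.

x_post = [-0.8110, 0.3060]

step 1: x^-=[-0.8919, 0.9405]  P^-=[0.7372 0.1639; 0.1639 1.0796]  S=[1.1024]  K=[0.6449; -0.0080]  nu=[4.7324]  x^+=[2.1602, 0.9026]  P^+=[0.2787 0.1696; 0.1696 1.0795]
step 2: x^-=[1.7916, 0.8575]  P^-=[0.5841 0.2937; 0.2937 1.1243]  S=[0.9089]  K=[0.5909; 0.1252]  nu=[-4.4044]  x^+=[-0.8110, 0.3060]  P^+=[0.2667 0.2264; 0.2264 1.1100]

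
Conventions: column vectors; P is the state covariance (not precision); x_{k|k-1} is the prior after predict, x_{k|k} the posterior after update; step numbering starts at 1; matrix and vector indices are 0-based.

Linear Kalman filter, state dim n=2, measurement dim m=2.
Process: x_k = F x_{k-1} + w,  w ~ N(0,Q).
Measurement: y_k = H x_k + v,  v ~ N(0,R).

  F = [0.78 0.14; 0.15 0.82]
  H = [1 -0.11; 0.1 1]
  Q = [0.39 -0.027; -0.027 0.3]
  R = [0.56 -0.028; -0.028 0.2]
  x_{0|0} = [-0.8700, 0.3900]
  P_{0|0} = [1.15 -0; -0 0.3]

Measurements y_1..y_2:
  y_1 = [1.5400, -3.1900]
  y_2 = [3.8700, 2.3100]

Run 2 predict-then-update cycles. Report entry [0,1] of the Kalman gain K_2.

K[0,1] = 0.1254

step 1: x^-=[-0.6240, 0.1893]  P^-=[1.0955 0.1420; 0.1420 0.5276]  S=[1.6307 0.1639; 0.1639 0.7669]  K=[0.6431 0.1905; -0.0200 0.7107]  nu=[2.1848, -3.3169]  x^+=[0.1492, -2.2116]  P^+=[0.3531 -0.0152; -0.0152 0.1442]
step 2: x^-=[-0.1933, -1.7912]  P^-=[0.6043 0.0208; 0.0208 0.4012]  S=[1.1646 0.0089; 0.0089 0.6114]  K=[0.5160 0.1254; -0.0251 0.6599]  nu=[3.8663, 4.1205]  x^+=[2.3184, 0.8313]  P^+=[0.2835 -0.0177; -0.0177 0.1345]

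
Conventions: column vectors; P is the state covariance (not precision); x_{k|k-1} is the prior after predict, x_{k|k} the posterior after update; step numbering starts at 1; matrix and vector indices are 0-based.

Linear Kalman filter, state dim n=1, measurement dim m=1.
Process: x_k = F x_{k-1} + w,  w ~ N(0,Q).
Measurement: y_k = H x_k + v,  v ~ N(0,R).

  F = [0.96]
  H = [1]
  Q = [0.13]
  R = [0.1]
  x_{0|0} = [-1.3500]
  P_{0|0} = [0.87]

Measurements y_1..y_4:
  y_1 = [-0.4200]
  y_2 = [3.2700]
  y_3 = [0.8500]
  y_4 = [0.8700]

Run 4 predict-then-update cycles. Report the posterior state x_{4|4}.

x_post = [0.9799]

step 1: x^-=[-1.2960]  P^-=[0.9318]  S=[1.0318]  K=[0.9031]  nu=[0.8760]  x^+=[-0.5049]  P^+=[0.0903]
step 2: x^-=[-0.4847]  P^-=[0.2132]  S=[0.3132]  K=[0.6807]  nu=[3.7547]  x^+=[2.0713]  P^+=[0.0681]
step 3: x^-=[1.9884]  P^-=[0.1927]  S=[0.2927]  K=[0.6584]  nu=[-1.1384]  x^+=[1.2389]  P^+=[0.0658]
step 4: x^-=[1.1893]  P^-=[0.1907]  S=[0.2907]  K=[0.6560]  nu=[-0.3193]  x^+=[0.9799]  P^+=[0.0656]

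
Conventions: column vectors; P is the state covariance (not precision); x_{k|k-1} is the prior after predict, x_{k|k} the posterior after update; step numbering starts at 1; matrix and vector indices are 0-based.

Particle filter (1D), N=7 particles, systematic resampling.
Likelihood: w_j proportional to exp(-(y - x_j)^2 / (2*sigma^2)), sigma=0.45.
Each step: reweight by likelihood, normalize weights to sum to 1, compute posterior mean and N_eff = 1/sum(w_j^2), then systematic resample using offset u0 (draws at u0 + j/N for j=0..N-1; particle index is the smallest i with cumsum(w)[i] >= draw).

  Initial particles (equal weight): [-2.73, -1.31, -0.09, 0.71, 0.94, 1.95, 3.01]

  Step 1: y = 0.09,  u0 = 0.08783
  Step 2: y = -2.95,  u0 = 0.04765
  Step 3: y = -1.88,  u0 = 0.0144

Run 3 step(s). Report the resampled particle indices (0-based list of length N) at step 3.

resampled_idx = [0, 1, 2, 3, 4, 5, 6]

step 1: w=[0.0000, 0.0053, 0.6211, 0.2604, 0.1130, 0.0001, 0.0000]  mean=0.2285  Neff=2.1441  idx=[2, 2, 2, 2, 3, 3, 4]
step 2: w=[0.2500, 0.2500, 0.2500, 0.2500, 0.0000, 0.0000, 0.0000]  mean=-0.0900  Neff=4.0000  idx=[0, 0, 1, 1, 2, 3, 3]
step 3: w=[0.1429, 0.1429, 0.1429, 0.1429, 0.1429, 0.1429, 0.1429]  mean=-0.0900  Neff=7.0000  idx=[0, 1, 2, 3, 4, 5, 6]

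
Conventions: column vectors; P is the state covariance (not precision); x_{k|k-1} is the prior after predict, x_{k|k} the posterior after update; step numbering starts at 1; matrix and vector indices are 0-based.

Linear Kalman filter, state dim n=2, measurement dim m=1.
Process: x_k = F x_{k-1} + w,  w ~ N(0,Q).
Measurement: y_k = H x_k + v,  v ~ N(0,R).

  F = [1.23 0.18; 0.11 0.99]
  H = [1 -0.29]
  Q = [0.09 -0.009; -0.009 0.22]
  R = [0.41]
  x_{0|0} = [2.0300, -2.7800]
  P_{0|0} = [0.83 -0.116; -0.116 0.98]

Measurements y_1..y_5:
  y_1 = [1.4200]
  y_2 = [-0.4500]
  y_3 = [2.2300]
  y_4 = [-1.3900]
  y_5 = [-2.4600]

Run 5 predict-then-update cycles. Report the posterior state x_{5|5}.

step 1: x^-=[1.9965, -2.5289]  P^-=[1.3261 0.1344; 0.1344 1.1653]  S=[1.7562]  K=[0.7329; -0.1159]  nu=[-1.3099]  x^+=[1.0365, -2.3771]  P^+=[0.3827 0.2836; 0.2836 1.1417]
step 2: x^-=[0.8470, -2.2393]  P^-=[0.8316 0.5971; 0.5971 1.4054]  S=[1.0134]  K=[0.6497; 0.1871]  nu=[-1.9464]  x^+=[-0.4176, -2.6034]  P^+=[0.4038 0.4740; 0.4740 1.3699]
step 3: x^-=[-0.9822, -2.6233]  P^-=[0.9552 0.8763; 0.8763 1.6707]  S=[0.9975]  K=[0.7029; 0.3928]  nu=[2.4515]  x^+=[0.7408, -1.6605]  P^+=[0.4624 0.6009; 0.6009 1.5169]
step 4: x^-=[0.6123, -1.5624]  P^-=[1.1049 1.0675; 1.0675 1.8432]  S=[1.0507]  K=[0.7569; 0.5073]  nu=[-2.4554]  x^+=[-1.2462, -2.8079]  P^+=[0.5029 0.6641; 0.6641 1.5728]
step 5: x^-=[-2.0382, -2.9169]  P^-=[1.1959 1.1611; 1.1611 1.9122]  S=[1.0932]  K=[0.7859; 0.5549]  nu=[-1.2677]  x^+=[-3.0345, -3.6203]  P^+=[0.5207 0.6844; 0.6844 1.5756]

x_post = [-3.0345, -3.6203]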